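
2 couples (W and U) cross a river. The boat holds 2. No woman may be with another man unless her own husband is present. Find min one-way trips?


Label couples W and U.
1. WW+WU → (far: WW,WU; near: HW,HU)
2. WW ←   (far: WU; near: HW,HU,WW)
3. HW+HU → (far: HW,HU,WU; near: WW)
4. HW ←   (far: HU,WU; near: HW,WW)  — HW returns, since WW is alone on near bank
5. HW+WW → (far: all four; near: empty)
Every state respects the constraint.
Minimum trips = 5

5


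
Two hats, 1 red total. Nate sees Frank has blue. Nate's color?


Total red = 1, Frank = blue
Red accounted for: 0
Remaining for Nate: 1
Nate's hat is red.

red


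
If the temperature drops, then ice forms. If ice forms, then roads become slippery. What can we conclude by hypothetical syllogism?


Hypothetical syllogism: P → Q, Q → R ⊢ P → R
Premise 1: the temperature drops → ice forms
Premise 2: ice forms → roads become slippery
Chain the implications: the middle term (ice forms) links the two.
Conclusion: If the temperature drops, then roads become slippery.

If the temperature drops, then roads become slippery.


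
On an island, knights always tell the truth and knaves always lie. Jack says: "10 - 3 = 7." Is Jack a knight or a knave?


Statement: "10 - 3 = 7."
Actual: 10 - 3 = 7
Claimed: 7
Statement is TRUE → Jack tells the truth → Knight

Knight


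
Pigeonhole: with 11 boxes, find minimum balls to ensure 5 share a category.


Pigeonhole: to guarantee k in one of n categories, need (k-1)×n + 1.
k = 5, n = 11
Minimum = (5-1) × 11 + 1 = 4 × 11 + 1

45


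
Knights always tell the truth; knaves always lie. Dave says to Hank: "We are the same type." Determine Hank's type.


Dave says: "We are the same type."
Case 1: Dave is a Knight (truth-teller)
  Statement is true → they ARE the same → Hank is also a Knight
Case 2: Dave is a Knave (liar)
  Statement is false → they are NOT the same → Hank is a Knight
In both cases, Hank is a Knight.

Knight


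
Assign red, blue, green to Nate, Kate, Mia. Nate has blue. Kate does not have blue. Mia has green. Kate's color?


From clues:
  Mia → green
  Nate → blue
By elimination, Kate gets the remaining.

red


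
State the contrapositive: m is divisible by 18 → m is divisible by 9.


Original: If m is divisible by 18, then m is divisible by 9
Contrapositive: If ¬Q, then ¬P
Negate Q: not (m is divisible by 9)
Negate P: not (m is divisible by 18)

If not (m is divisible by 9), then not (m is divisible by 18).


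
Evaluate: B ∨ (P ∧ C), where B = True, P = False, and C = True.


B = True, P = False, C = True
Step 1: P ∧ C = False AND True = False
Step 2: B ∨ False = True OR False = True
AND evaluated first (higher precedence); then OR applied.

True


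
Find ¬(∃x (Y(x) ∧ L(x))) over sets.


Original: ∃x (Y(x) ∧ L(x))
Rule: ¬∀→∃, ¬∃→∀, negate predicate.
Negation: ∀x (¬Y(x) ∨ ¬L(x))

∀x (¬Y(x) ∨ ¬L(x))


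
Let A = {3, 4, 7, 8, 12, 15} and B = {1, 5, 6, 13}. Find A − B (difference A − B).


A = {3, 4, 7, 8, 12, 15}
B = {1, 5, 6, 13}
Operation: difference A − B
In A but not B: 3, 4, 7, 8, 12, 15

{3, 4, 7, 8, 12, 15}


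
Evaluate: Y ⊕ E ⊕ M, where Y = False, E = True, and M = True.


Y = False, E = True, M = True
Step 1: Y ⊕ E = False XOR True = True
Step 2: True ⊕ M = True XOR True = False
XOR is true when an odd number of operands are true.

False


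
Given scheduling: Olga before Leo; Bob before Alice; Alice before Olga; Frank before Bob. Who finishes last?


Constraints: Olga before Leo; Bob before Alice; Alice before Olga; Frank before Bob
The last task can have nothing scheduled after it, so it must never appear on the left of a 'before'.
Tasks appearing before some other task: Olga, Bob, Alice, Frank.
The only task not in that list is Leo → it is last.

Leo


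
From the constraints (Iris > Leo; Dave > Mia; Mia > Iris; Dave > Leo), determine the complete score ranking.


Constraints: Iris > Leo; Dave > Mia; Mia > Iris; Dave > Leo
Method: at each step, the next-highest is the one remaining person who never appears on the smaller side of a constraint between remaining people.
  Step 1: remaining {Dave, Leo, Iris, Mia}; on the smaller side: {Leo, Iris, Mia} → Dave is next (Dave > Mia; Dave > Leo).
  Step 2: remaining {Leo, Iris, Mia}; on the smaller side: {Leo, Iris} → Mia is next (Mia > Iris).
  Step 3: remaining {Leo, Iris}; on the smaller side: {Leo} → Iris is next (Iris > Leo).
  Step 4: only Leo remains → lowest.
Final ranking (highest to lowest):

Dave > Mia > Iris > Leo


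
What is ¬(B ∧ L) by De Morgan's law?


De Morgan's law: ¬(P ∧ Q) ≡ ¬P ∨ ¬Q
¬(B ∧ L) = ¬B ∨ ¬L

¬B ∨ ¬L


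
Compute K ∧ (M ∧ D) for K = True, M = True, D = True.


K = True, M = True, D = True
Step 1: M ∧ D = True AND True = True
Step 2: K ∧ True = True AND True = True
AND is true only when ALL operands are true.

True


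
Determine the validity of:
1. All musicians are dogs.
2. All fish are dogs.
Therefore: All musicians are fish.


Premise 1: All musicians are dogs.
Premise 2: All fish are dogs.
Conclusion: All musicians are fish.
Fallacy: undistributed middle. dogs is predicate in both.
Counterexample: musicians and fish could be disjoint subsets of dogs.

Invalid


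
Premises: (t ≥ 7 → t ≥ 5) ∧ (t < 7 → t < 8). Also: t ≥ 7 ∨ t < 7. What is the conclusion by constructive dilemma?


Constructive dilemma: (P → Q) ∧ (R → S), P ∨ R ⊢ Q ∨ S
Premise 1: t ≥ 7 → t ≥ 5
Premise 2: t < 7 → t < 8
Premise 3: t ≥ 7 ∨ t < 7
Case 1: Assuming t ≥ 7, then by Premise 1, t ≥ 5.
Case 2: Assuming t < 7, then by Premise 2, t < 8.
Since one of t ≥ 7 or t < 7 must hold, we get t ≥ 5 or t < 8.

t ≥ 5 or t < 8.


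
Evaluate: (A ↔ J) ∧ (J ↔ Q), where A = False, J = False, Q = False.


A = False, J = False, Q = False
Step 1: A ↔ J is true when A and J have the same value. Result: True
Step 2: J ↔ Q is true when J and Q have the same value. Result: True
Step 3: True ∧ True = True

True


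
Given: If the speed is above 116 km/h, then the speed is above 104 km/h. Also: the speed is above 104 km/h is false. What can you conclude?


Modus tollens: P → Q, ¬Q ⊢ ¬P
P: the speed is above 116 km/h
Q: the speed is above 104 km/h
We have P → Q and Q is false.
By modus tollens, P must be false.

It is not the case that the speed is above 116 km/h


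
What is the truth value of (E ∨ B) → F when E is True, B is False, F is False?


E = True, B = False, F = False
Step 1: E ∨ B = True OR False = True
Step 2: (True) → F: false only when antecedent=True and F=False.
Result: False

False


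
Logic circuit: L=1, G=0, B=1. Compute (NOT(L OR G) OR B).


L OR G = 1
NOT(1) = 0
0 OR 1 = 1

1


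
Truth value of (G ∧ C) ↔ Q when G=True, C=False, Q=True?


G = True, C = False, Q = True
Expression: (G ∧ C) ↔ Q
Step 1: G ∧ C = True AND False = False
Step 2: (False) ↔ Q = (False iff True) = False

False


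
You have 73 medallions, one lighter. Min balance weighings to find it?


Each weighing has 3 outcomes (left heavy / balance / right heavy), so k weighings distinguish at most 3^k cases; splitting into three near-equal groups achieves this.
Need 3^k ≥ 73: 3^3 = 27 < 73 ≤ 3^4 = 81
k = ⌈log₃(73)⌉ = 4

4


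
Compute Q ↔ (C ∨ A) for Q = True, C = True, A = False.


Q = True, C = True, A = False
Step 1: C ∨ A = True OR False = True
Step 2: Q ↔ (True): true when both sides have same truth value.
Result: True ↔ True = True

True


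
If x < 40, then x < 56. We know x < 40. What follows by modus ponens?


Modus ponens: P → Q, P ⊢ Q
P: x < 40
Q: x < 56
We have P → Q and P is true.
By modus ponens, Q must be true.

x < 56


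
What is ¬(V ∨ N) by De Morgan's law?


De Morgan's law: ¬(P ∨ Q) ≡ ¬P ∧ ¬Q
¬(V ∨ N) = ¬V ∧ ¬N

¬V ∧ ¬N


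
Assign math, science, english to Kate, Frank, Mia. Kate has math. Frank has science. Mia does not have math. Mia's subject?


From clues:
  Frank → science
  Kate → math
By elimination, Mia gets the remaining.

english


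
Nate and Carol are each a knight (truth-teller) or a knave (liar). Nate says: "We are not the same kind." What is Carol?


Nate says: "We are not the same kind."
Case 1: Nate is a Knight (truth-teller)
  Statement is true → they ARE different → Carol is a Knave
Case 2: Nate is a Knave (liar)
  Statement is false → they are NOT different → Carol is a Knave
In both cases, Carol is a Knave.

Knave


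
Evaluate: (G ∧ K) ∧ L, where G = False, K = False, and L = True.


G = False, K = False, L = True
Step 1: G ∧ K = False AND False = False
Step 2: False ∧ L = False AND True = False
AND is true only when ALL operands are true.

False


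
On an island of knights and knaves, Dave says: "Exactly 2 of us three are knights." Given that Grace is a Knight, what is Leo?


Dave claims exactly 2 knights among Dave, Grace, Leo.
Given: Grace is a Knight.

Case 1: Dave is a Knight (tells truth)
  Then exactly 2 of the three are knights.
  Counting Dave, Grace: 2 knight(s) so far. Need 0 more → Leo = Knave.
Case 2: Dave is a Knave (lies)
  Then the count is NOT 2.
  If Leo = Knight, count = 2 = 2 → claim would be true, contradicts lie.
  If Leo = Knave, count = 1 ≠ 2 → lie confirmed ✓

Leo is a Knave.

Knave


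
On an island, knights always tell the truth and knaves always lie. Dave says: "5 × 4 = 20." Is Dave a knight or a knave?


Statement: "5 × 4 = 20."
Actual: 5 × 4 = 20
Claimed: 20
Statement is TRUE → Dave tells the truth → Knight

Knight


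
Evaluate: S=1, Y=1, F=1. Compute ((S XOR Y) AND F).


S XOR Y = 1^1 = 0
0 AND 1 = 0

0


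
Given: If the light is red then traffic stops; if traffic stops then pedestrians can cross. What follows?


Hypothetical syllogism: P → Q, Q → R ⊢ P → R
Premise 1: the light is red → traffic stops
Premise 2: traffic stops → pedestrians can cross
Chain the implications: the middle term (traffic stops) links the two.
Conclusion: If the light is red, then pedestrians can cross.

If the light is red, then pedestrians can cross.


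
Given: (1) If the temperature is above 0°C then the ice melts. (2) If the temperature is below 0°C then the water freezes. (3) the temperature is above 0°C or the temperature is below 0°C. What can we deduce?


Constructive dilemma: (P → Q) ∧ (R → S), P ∨ R ⊢ Q ∨ S
Premise 1: the temperature is above 0°C → the ice melts
Premise 2: the temperature is below 0°C → the water freezes
Premise 3: the temperature is above 0°C ∨ the temperature is below 0°C
Case 1: Assuming the temperature is above 0°C, then by Premise 1, the ice melts.
Case 2: Assuming the temperature is below 0°C, then by Premise 2, the water freezes.
Since one of the temperature is above 0°C or the temperature is below 0°C must hold, we get the ice melts or the water freezes.

The ice melts or the water freezes.


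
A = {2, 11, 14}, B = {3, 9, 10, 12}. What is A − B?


A = {2, 11, 14}
B = {3, 9, 10, 12}
Operation: difference A − B
In A but not B: 2, 11, 14

{2, 11, 14}


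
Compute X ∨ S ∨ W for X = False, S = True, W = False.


X = False, S = True, W = False
Step 1: X ∨ S = False OR True = True
Step 2: True ∨ W = True OR False = True
OR is true when at least one operand is true.

True


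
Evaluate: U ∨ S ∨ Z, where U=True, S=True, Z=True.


U = True, S = True, Z = True
Expression: U ∨ S ∨ Z
Step 1: U ∨ S = True OR True = True
Step 2: (True) ∨ Z = True OR True = True

True


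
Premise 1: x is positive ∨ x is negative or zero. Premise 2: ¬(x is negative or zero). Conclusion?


Disjunctive syllogism: P ∨ Q, ¬P ⊢ Q
Disjunction: x is positive ∨ x is negative or zero
We know it is not the case that x is negative or zero.
By disjunctive syllogism, the other disjunct must be true.

x is positive


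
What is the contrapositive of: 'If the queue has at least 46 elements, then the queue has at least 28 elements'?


Original: If the queue has at least 46 elements, then the queue has at least 28 elements
Contrapositive: If ¬Q, then ¬P
Negate Q: not (the queue has at least 28 elements)
Negate P: not (the queue has at least 46 elements)

If not (the queue has at least 28 elements), then not (the queue has at least 46 elements).


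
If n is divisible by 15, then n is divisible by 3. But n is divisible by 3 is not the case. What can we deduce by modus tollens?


Modus tollens: P → Q, ¬Q ⊢ ¬P
P: n is divisible by 15
Q: n is divisible by 3
We have P → Q and Q is false.
By modus tollens, P must be false.

It is not the case that n is divisible by 15


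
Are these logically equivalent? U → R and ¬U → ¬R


Expression 1: U → R
Expression 2: ¬U → ¬R
Truth table (U R | Expr1 Expr2):
  T T |   T     T
  T F |   F     T   ← differ
  F T |   T     F   ← differ
  F F |   T     T
Counterexample: U=T, R=F gives Expr1 = F but Expr2 = T, so the expressions are NOT logically equivalent.

No


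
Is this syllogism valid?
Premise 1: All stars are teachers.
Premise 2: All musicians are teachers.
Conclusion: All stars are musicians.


Premise 1: All stars are teachers.
Premise 2: All musicians are teachers.
Conclusion: All stars are musicians.
Fallacy: undistributed middle. teachers is predicate in both.
Counterexample: stars and musicians could be disjoint subsets of teachers.

Invalid


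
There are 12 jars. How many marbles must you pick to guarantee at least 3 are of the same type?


Pigeonhole: to guarantee k in one of n categories, need (k-1)×n + 1.
k = 3, n = 12
Minimum = (3-1) × 12 + 1 = 2 × 12 + 1

25


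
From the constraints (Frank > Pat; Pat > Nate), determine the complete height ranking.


Constraints: Frank > Pat; Pat > Nate
Method: at each step, the next-highest is the one remaining person who never appears on the smaller side of a constraint between remaining people.
  Step 1: remaining {Frank, Pat, Nate}; on the smaller side: {Pat, Nate} → Frank is next (Frank > Pat).
  Step 2: remaining {Pat, Nate}; on the smaller side: {Nate} → Pat is next (Pat > Nate).
  Step 3: only Nate remains → lowest.
Final ranking (highest to lowest):

Frank > Pat > Nate


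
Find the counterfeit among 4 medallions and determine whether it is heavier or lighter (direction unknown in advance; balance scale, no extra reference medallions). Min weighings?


Let n = 4. 8 possibilities (n medallions × lighter/heavier); each weighing has 3 outcomes.
Bound for k weighings: say the first weighing puts j medallions on each pan. If it tips, the 2j weighed medallions remain suspects (each with a known direction) and k-1 weighings give 3^(k-1) outcomes; 3^(k-1) is odd, so 2j ≤ 3^(k-1) - 1. If it balances, the n - 2j unweighed medallions remain with direction unknown: 2(n - 2j) ≤ 3^(k-1) - 1 by the same parity argument. Adding, n ≤ (3^(k-1) - 1) + (3^(k-1) - 1)/2 = (3^k - 3)/2, and the classical three-group strategy achieves this (3 medallions in 2 weighings, 12 in 3, 39 in 4, 120 in 5).
So we need the smallest k with (3^k - 3)/2 ≥ 4.
k = 2: (3^2 - 3)/2 = 3 < 4 ✗
k = 3: (3^3 - 3)/2 = 12 ≥ 4 ✓

3


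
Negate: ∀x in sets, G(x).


Original: ∀x G(x)
Rule: ¬∀→∃, ¬∃→∀, negate predicate.
Negation: ∃x ¬G(x)

∃x ¬G(x)


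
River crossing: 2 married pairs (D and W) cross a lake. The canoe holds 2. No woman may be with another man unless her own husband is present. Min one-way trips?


Label couples D and W.
1. WD+WW → (far: WD,WW; near: HD,HW)
2. WD ←   (far: WW; near: HD,HW,WD)
3. HD+HW → (far: HD,HW,WW; near: WD)
4. HD ←   (far: HW,WW; near: HD,WD)  — HD returns, since WD is alone on near bank
5. HD+WD → (far: all four; near: empty)
Every state respects the constraint.
Minimum trips = 5

5


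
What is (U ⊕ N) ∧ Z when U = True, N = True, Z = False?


U = True, N = True, Z = False
Step 1: U ⊕ N = True XOR True = False
Step 2: False ∧ Z = False AND False = False
XOR true when exactly one of U,N is true; then AND with Z.

False


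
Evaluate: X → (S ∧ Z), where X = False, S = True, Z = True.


X = False, S = True, Z = True
Step 1: S ∧ Z = True AND True = True
Step 2: X → (True): false only when X=True and consequent=False.
Result: True

True


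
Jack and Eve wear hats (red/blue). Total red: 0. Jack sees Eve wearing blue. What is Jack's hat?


Total red = 0, Eve = blue
Red accounted for: 0
Remaining for Jack: 0
Jack's hat is blue.

blue


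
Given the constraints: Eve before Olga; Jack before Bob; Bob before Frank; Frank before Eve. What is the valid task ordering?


Constraints: Eve before Olga; Jack before Bob; Bob before Frank; Frank before Eve
Method: repeatedly schedule the remaining task that has no remaining task required before it.
  Step 1: remaining {Jack, Olga, Eve, Frank, Bob}; every task except Jack still has a predecessor pending → schedule Jack.
  Step 2: remaining {Olga, Eve, Frank, Bob}; every task except Bob still has a predecessor pending → schedule Bob.
  Step 3: remaining {Olga, Eve, Frank}; every task except Frank still has a predecessor pending → schedule Frank.
  Step 4: remaining {Olga, Eve}; every task except Eve still has a predecessor pending → schedule Eve.
  Step 5: only Olga remains → schedule Olga.
Resulting order:

Jack → Bob → Frank → Eve → Olga


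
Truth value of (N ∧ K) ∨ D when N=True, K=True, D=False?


N = True, K = True, D = False
Expression: (N ∧ K) ∨ D
Step 1: N ∧ K = True AND True = True
Step 2: (True) ∨ D = True OR False = True

True


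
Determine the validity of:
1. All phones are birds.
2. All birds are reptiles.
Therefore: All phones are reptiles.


Premise 1: All phones are birds.
Premise 2: All birds are reptiles.
Conclusion: All phones are reptiles.
Barbara syllogism (AAA-1): All A are B, All B are C → All A are C.
Middle term (birds) distributed in premise 2.

Valid


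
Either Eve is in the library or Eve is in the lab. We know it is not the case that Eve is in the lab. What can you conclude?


Disjunctive syllogism: P ∨ Q, ¬P ⊢ Q
Disjunction: Eve is in the library ∨ Eve is in the lab
We know it is not the case that Eve is in the lab.
By disjunctive syllogism, the other disjunct must be true.

Eve is in the library


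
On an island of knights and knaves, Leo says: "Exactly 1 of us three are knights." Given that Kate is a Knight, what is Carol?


Leo claims exactly 1 knights among Leo, Kate, Carol.
Given: Kate is a Knight.

Case 1: Leo is a Knight (tells truth)
  Then exactly 1 of the three are knights.
  Counting Leo, Kate: 2 knight(s) so far. Need -1 more → impossible.
Case 2: Leo is a Knave (lies)
  Then the count is NOT 1.
  If Carol = Knave, count = 1 = 1 → claim would be true, contradicts lie.
  If Carol = Knight, count = 2 ≠ 1 → lie confirmed ✓

Carol is a Knight.

Knight


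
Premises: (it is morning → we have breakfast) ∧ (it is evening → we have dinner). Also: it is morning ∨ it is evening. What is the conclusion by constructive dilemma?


Constructive dilemma: (P → Q) ∧ (R → S), P ∨ R ⊢ Q ∨ S
Premise 1: it is morning → we have breakfast
Premise 2: it is evening → we have dinner
Premise 3: it is morning ∨ it is evening
Case 1: Assuming it is morning, then by Premise 1, we have breakfast.
Case 2: Assuming it is evening, then by Premise 2, we have dinner.
Since one of it is morning or it is evening must hold, we get we have breakfast or we have dinner.

We have breakfast or we have dinner.


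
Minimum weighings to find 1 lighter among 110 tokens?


Each weighing has 3 outcomes (left heavy / balance / right heavy), so k weighings distinguish at most 3^k cases; splitting into three near-equal groups achieves this.
Need 3^k ≥ 110: 3^4 = 81 < 110 ≤ 3^5 = 243
k = ⌈log₃(110)⌉ = 5

5


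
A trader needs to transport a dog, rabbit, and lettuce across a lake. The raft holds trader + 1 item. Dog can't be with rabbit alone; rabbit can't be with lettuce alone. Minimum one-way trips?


1. trader+rabbit → 2. trader ← 3. trader+dog → 4. trader+rabbit ← 5. trader+lettuce → 6. trader ← 7. trader+rabbit →
Minimum trips = 7

7


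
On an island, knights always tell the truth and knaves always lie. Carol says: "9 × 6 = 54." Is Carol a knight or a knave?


Statement: "9 × 6 = 54."
Actual: 9 × 6 = 54
Claimed: 54
Statement is TRUE → Carol tells the truth → Knight

Knight


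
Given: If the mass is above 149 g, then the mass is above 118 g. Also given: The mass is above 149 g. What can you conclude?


Modus ponens: P → Q, P ⊢ Q
P: the mass is above 149 g
Q: the mass is above 118 g
We have P → Q and P is true.
By modus ponens, Q must be true.

The mass is above 118 g


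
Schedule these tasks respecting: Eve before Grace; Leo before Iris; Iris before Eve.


Constraints: Eve before Grace; Leo before Iris; Iris before Eve
Method: repeatedly schedule the remaining task that has no remaining task required before it.
  Step 1: remaining {Eve, Grace, Leo, Iris}; every task except Leo still has a predecessor pending → schedule Leo.
  Step 2: remaining {Eve, Grace, Iris}; every task except Iris still has a predecessor pending → schedule Iris.
  Step 3: remaining {Eve, Grace}; every task except Eve still has a predecessor pending → schedule Eve.
  Step 4: only Grace remains → schedule Grace.
Resulting order:

Leo → Iris → Eve → Grace


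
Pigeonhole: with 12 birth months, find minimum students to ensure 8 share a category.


Pigeonhole: to guarantee k in one of n categories, need (k-1)×n + 1.
k = 8, n = 12
Minimum = (8-1) × 12 + 1 = 7 × 12 + 1

85


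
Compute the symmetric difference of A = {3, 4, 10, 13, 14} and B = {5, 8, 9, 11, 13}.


A = {3, 4, 10, 13, 14}
B = {5, 8, 9, 11, 13}
Operation: symmetric difference
In A only: [3, 4, 10, 14], in B only: [5, 8, 9, 11]

{3, 4, 5, 8, 9, 10, 11, 14}


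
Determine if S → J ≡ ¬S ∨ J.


Expression 1: S → J
Expression 2: ¬S ∨ J
Truth table (S J | Expr1 Expr2):
  T T |   T     T
  T F |   F     F
  F T |   T     T
  F F |   T     T
All 4 rows agree, so the expressions are logically equivalent.

Yes


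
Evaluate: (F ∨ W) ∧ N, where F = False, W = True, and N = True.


F = False, W = True, N = True
Step 1: F ∨ W = False OR True = True
Step 2: True ∧ N = True AND True = True
OR is true when at least one operand is true; AND requires both.

True


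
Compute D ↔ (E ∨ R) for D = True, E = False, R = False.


D = True, E = False, R = False
Step 1: E ∨ R = False OR False = False
Step 2: D ↔ (False): true when both sides have same truth value.
Result: True ↔ False = False

False


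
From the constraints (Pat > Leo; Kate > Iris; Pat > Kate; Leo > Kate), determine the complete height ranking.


Constraints: Pat > Leo; Kate > Iris; Pat > Kate; Leo > Kate
Method: at each step, the next-highest is the one remaining person who never appears on the smaller side of a constraint between remaining people.
  Step 1: remaining {Kate, Pat, Iris, Leo}; on the smaller side: {Kate, Iris, Leo} → Pat is next (Pat > Leo; Pat > Kate).
  Step 2: remaining {Kate, Iris, Leo}; on the smaller side: {Kate, Iris} → Leo is next (Leo > Kate).
  Step 3: remaining {Kate, Iris}; on the smaller side: {Iris} → Kate is next (Kate > Iris).
  Step 4: only Iris remains → lowest.
Final ranking (highest to lowest):

Pat > Leo > Kate > Iris


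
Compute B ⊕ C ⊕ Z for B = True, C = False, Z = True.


B = True, C = False, Z = True
Step 1: B ⊕ C = True XOR False = True
Step 2: True ⊕ Z = True XOR True = False
XOR is true when an odd number of operands are true.

False


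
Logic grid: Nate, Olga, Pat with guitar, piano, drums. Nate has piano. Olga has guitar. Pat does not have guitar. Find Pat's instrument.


From clues:
  Olga → guitar
  Nate → piano
By elimination, Pat gets the remaining.

drums


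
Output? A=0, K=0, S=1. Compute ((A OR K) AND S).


A OR K = 0|0 = 0
0 AND 1 = 0

0


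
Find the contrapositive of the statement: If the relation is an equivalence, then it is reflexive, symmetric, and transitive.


Original: If the relation is an equivalence, then it is reflexive, symmetric, and transitive
Contrapositive: If ¬Q, then ¬P
Negate Q: not (it is reflexive, symmetric, and transitive)
Negate P: not (the relation is an equivalence)

If not (it is reflexive, symmetric, and transitive), then not (the relation is an equivalence).


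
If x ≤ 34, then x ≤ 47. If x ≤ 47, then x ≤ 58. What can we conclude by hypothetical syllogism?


Hypothetical syllogism: P → Q, Q → R ⊢ P → R
Premise 1: x ≤ 34 → x ≤ 47
Premise 2: x ≤ 47 → x ≤ 58
Chain the implications: the middle term (x ≤ 47) links the two.
Conclusion: If x ≤ 34, then x ≤ 58.

If x ≤ 34, then x ≤ 58.


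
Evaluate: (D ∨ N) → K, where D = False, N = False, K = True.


D = False, N = False, K = True
Step 1: D ∨ N = False OR False = False
Step 2: (False) → K: false only when antecedent=True and K=False.
Result: True

True


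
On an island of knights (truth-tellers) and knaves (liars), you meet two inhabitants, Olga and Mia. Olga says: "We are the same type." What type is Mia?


Olga says: "We are the same type."
Case 1: Olga is a Knight (truth-teller)
  Statement is true → they ARE the same → Mia is also a Knight
Case 2: Olga is a Knave (liar)
  Statement is false → they are NOT the same → Mia is a Knight
In both cases, Mia is a Knight.

Knight


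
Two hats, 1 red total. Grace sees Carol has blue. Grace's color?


Total red = 1, Carol = blue
Red accounted for: 0
Remaining for Grace: 1
Grace's hat is red.

red


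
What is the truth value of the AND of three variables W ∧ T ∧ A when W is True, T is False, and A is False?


W = True, T = False, A = False
Step 1: W ∧ T = True AND False = False
Step 2: (False) ∧ A = (False) AND False = False
AND is true only when ALL operands are true.

False


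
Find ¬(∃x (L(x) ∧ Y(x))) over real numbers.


Original: ∃x (L(x) ∧ Y(x))
Rule: ¬∀→∃, ¬∃→∀, negate predicate.
Negation: ∀x (¬L(x) ∨ ¬Y(x))

∀x (¬L(x) ∨ ¬Y(x))


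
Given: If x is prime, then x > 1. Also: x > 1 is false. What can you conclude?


Modus tollens: P → Q, ¬Q ⊢ ¬P
P: x is prime
Q: x > 1
We have P → Q and Q is false.
By modus tollens, P must be false.

It is not the case that x is prime


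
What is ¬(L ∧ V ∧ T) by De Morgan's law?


De Morgan's law: ¬(P ∧ Q ∧ R) ≡ ¬P ∨ ¬Q ∨ ¬R
¬(L ∧ V ∧ T) = ¬L ∨ ¬V ∨ ¬T

¬L ∨ ¬V ∨ ¬T


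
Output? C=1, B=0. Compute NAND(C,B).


C AND B = 0
NOT(0) = 1

1


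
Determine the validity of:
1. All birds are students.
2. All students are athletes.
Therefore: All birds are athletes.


Premise 1: All birds are students.
Premise 2: All students are athletes.
Conclusion: All birds are athletes.
Barbara syllogism (AAA-1): All A are B, All B are C → All A are C.
Middle term (students) distributed in premise 2.

Valid


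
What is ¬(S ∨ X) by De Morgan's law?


De Morgan's law: ¬(P ∨ Q) ≡ ¬P ∧ ¬Q
¬(S ∨ X) = ¬S ∧ ¬X

¬S ∧ ¬X


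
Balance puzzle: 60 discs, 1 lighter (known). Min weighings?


Each weighing has 3 outcomes (left heavy / balance / right heavy), so k weighings distinguish at most 3^k cases; splitting into three near-equal groups achieves this.
Need 3^k ≥ 60: 3^3 = 27 < 60 ≤ 3^4 = 81
k = ⌈log₃(60)⌉ = 4

4


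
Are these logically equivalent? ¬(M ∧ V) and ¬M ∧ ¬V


Expression 1: ¬(M ∧ V)
Expression 2: ¬M ∧ ¬V
Truth table (M V | Expr1 Expr2):
  T T |   F     F
  T F |   T     F   ← differ
  F T |   T     F   ← differ
  F F |   T     T
Counterexample: M=T, V=F gives Expr1 = T but Expr2 = F, so the expressions are NOT logically equivalent.

No


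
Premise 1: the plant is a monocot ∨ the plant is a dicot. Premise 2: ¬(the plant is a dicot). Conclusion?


Disjunctive syllogism: P ∨ Q, ¬P ⊢ Q
Disjunction: the plant is a monocot ∨ the plant is a dicot
We know it is not the case that the plant is a dicot.
By disjunctive syllogism, the other disjunct must be true.

The plant is a monocot


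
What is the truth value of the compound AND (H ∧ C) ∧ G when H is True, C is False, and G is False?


H = True, C = False, G = False
Step 1: H ∧ C = True AND False = False
Step 2: False ∧ G = False AND False = False
AND is true only when ALL operands are true.

False


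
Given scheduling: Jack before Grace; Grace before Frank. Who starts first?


Constraints: Jack before Grace; Grace before Frank
The first task can have nothing scheduled before it, so it must never appear on the right of a 'before'.
Tasks appearing after some 'before': Grace, Frank.
The only task not in that list is Jack → it is first.

Jack


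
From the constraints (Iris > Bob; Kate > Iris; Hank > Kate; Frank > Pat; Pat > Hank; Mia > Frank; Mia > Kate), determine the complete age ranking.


Constraints: Iris > Bob; Kate > Iris; Hank > Kate; Frank > Pat; Pat > Hank; Mia > Frank; Mia > Kate
Method: at each step, the next-highest is the one remaining person who never appears on the smaller side of a constraint between remaining people.
  Step 1: remaining {Hank, Kate, Pat, Mia, Iris, Bob, Frank}; on the smaller side: {Hank, Kate, Pat, Iris, Bob, Frank} → Mia is next (Mia > Frank; Mia > Kate).
  Step 2: remaining {Hank, Kate, Pat, Iris, Bob, Frank}; on the smaller side: {Hank, Kate, Pat, Iris, Bob} → Frank is next (Frank > Pat).
  Step 3: remaining {Hank, Kate, Pat, Iris, Bob}; on the smaller side: {Hank, Kate, Iris, Bob} → Pat is next (Pat > Hank).
  Step 4: remaining {Hank, Kate, Iris, Bob}; on the smaller side: {Kate, Iris, Bob} → Hank is next (Hank > Kate).
  Step 5: remaining {Kate, Iris, Bob}; on the smaller side: {Iris, Bob} → Kate is next (Kate > Iris).
  Step 6: remaining {Iris, Bob}; on the smaller side: {Bob} → Iris is next (Iris > Bob).
  Step 7: only Bob remains → lowest.
Final ranking (highest to lowest):

Mia > Frank > Pat > Hank > Kate > Iris > Bob


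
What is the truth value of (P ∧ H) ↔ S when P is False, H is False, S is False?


P = False, H = False, S = False
Step 1: P ∧ H = False AND False = False
Step 2: (False) ↔ S: true when both sides have same truth value.
Result: False ↔ False = True

True


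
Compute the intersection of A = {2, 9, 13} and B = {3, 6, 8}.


A = {2, 9, 13}
B = {3, 6, 8}
Operation: intersection
Elements in both: none

∅


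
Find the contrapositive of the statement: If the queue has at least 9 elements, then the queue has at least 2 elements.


Original: If the queue has at least 9 elements, then the queue has at least 2 elements
Contrapositive: If ¬Q, then ¬P
Negate Q: not (the queue has at least 2 elements)
Negate P: not (the queue has at least 9 elements)

If not (the queue has at least 2 elements), then not (the queue has at least 9 elements).


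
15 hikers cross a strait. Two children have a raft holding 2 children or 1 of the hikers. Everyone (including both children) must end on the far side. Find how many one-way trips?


Per crossing of one of the hikers: children→, one←, one of the hikers→, one← = 4 trips
15 × 4 = 60, + 1 final children→ = 61
Minimum trips = 61

61


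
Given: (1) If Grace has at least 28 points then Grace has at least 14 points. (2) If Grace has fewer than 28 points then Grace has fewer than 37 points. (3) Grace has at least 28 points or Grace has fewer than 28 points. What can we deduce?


Constructive dilemma: (P → Q) ∧ (R → S), P ∨ R ⊢ Q ∨ S
Premise 1: Grace has at least 28 points → Grace has at least 14 points
Premise 2: Grace has fewer than 28 points → Grace has fewer than 37 points
Premise 3: Grace has at least 28 points ∨ Grace has fewer than 28 points
Case 1: Assuming Grace has at least 28 points, then by Premise 1, Grace has at least 14 points.
Case 2: Assuming Grace has fewer than 28 points, then by Premise 2, Grace has fewer than 37 points.
Since one of Grace has at least 28 points or Grace has fewer than 28 points must hold, we get Grace has at least 14 points or Grace has fewer than 37 points.

Grace has at least 14 points or Grace has fewer than 37 points.


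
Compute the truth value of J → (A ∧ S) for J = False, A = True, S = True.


J = False, A = True, S = True
Step 1: A ∧ S = True AND True = True
Step 2: J → (True): false only when J=True and consequent=False.
Result: True

True


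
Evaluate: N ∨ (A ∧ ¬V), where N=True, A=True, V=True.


N = True, A = True, V = True
Expression: N ∨ (A ∧ ¬V)
Step 1: ¬V = NOT True = False
Step 2: A ∧ ¬V = True AND False = False
Step 3: N ∨ (False) = True OR False = True

True


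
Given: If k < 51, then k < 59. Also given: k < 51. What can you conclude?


Modus ponens: P → Q, P ⊢ Q
P: k < 51
Q: k < 59
We have P → Q and P is true.
By modus ponens, Q must be true.

k < 59


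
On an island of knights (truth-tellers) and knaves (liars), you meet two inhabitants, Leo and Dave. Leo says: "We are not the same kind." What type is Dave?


Leo says: "We are not the same kind."
Case 1: Leo is a Knight (truth-teller)
  Statement is true → they ARE different → Dave is a Knave
Case 2: Leo is a Knave (liar)
  Statement is false → they are NOT different → Dave is a Knave
In both cases, Dave is a Knave.

Knave


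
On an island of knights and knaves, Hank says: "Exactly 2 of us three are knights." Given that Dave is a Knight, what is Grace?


Hank claims exactly 2 knights among Hank, Dave, Grace.
Given: Dave is a Knight.

Case 1: Hank is a Knight (tells truth)
  Then exactly 2 of the three are knights.
  Counting Hank, Dave: 2 knight(s) so far. Need 0 more → Grace = Knave.
Case 2: Hank is a Knave (lies)
  Then the count is NOT 2.
  If Grace = Knight, count = 2 = 2 → claim would be true, contradicts lie.
  If Grace = Knave, count = 1 ≠ 2 → lie confirmed ✓

Grace is a Knave.

Knave


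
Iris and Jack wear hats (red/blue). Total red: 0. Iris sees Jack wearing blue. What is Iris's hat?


Total red = 0, Jack = blue
Red accounted for: 0
Remaining for Iris: 0
Iris's hat is blue.

blue


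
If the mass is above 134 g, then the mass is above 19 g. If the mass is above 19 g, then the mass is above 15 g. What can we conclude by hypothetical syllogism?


Hypothetical syllogism: P → Q, Q → R ⊢ P → R
Premise 1: the mass is above 134 g → the mass is above 19 g
Premise 2: the mass is above 19 g → the mass is above 15 g
Chain the implications: the middle term (the mass is above 19 g) links the two.
Conclusion: If the mass is above 134 g, then the mass is above 15 g.

If the mass is above 134 g, then the mass is above 15 g.


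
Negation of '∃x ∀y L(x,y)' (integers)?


Original: ∃x ∀y L(x,y)
Rule: ¬∀→∃, ¬∃→∀, negate predicate.
Negation: ∀x ∃y ¬L(x,y)

∀x ∃y ¬L(x,y)


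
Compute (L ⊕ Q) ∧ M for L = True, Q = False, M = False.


L = True, Q = False, M = False
Step 1: L ⊕ Q = True XOR False = True
Step 2: True ∧ M = True AND False = False
XOR true when exactly one of L,Q is true; then AND with M.

False


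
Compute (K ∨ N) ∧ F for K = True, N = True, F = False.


K = True, N = True, F = False
Step 1: K ∨ N = True OR True = True
Step 2: True ∧ F = True AND False = False
OR is true when at least one operand is true; AND requires both.

False


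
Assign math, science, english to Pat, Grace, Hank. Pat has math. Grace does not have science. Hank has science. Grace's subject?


From clues:
  Hank → science
  Pat → math
By elimination, Grace gets the remaining.

english


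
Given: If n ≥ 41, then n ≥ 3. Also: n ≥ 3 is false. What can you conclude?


Modus tollens: P → Q, ¬Q ⊢ ¬P
P: n ≥ 41
Q: n ≥ 3
We have P → Q and Q is false.
By modus tollens, P must be false.

It is not the case that n ≥ 41


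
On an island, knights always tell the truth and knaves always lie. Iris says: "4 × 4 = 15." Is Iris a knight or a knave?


Statement: "4 × 4 = 15."
Actual: 4 × 4 = 16
Claimed: 15
Statement is FALSE → Iris lies → Knave

Knave


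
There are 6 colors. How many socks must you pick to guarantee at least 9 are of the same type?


Pigeonhole: to guarantee k in one of n categories, need (k-1)×n + 1.
k = 9, n = 6
Minimum = (9-1) × 6 + 1 = 8 × 6 + 1

49


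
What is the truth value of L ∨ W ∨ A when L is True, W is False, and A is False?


L = True, W = False, A = False
Step 1: L ∨ W = True OR False = True
Step 2: True ∨ A = True OR False = True
OR is true when at least one operand is true.

True


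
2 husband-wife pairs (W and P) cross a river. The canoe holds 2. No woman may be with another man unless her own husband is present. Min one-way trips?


Label couples W and P.
1. WW+WP → (far: WW,WP; near: HW,HP)
2. WW ←   (far: WP; near: HW,HP,WW)
3. HW+HP → (far: HW,HP,WP; near: WW)
4. HW ←   (far: HP,WP; near: HW,WW)  — HW returns, since WW is alone on near bank
5. HW+WW → (far: all four; near: empty)
Every state respects the constraint.
Minimum trips = 5

5


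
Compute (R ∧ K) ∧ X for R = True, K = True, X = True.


R = True, K = True, X = True
Step 1: R ∧ K = True AND True = True
Step 2: True ∧ X = True AND True = True
AND is true only when ALL operands are true.

True


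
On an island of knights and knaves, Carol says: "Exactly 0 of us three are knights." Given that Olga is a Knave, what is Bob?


Carol claims exactly 0 knights among Carol, Olga, Bob.
Given: Olga is a Knave.

Case 1: Carol is a Knight (tells truth)
  Then exactly 0 of the three are knights.
  Counting Carol, Olga: 1 knight(s) so far. Need -1 more → impossible.
Case 2: Carol is a Knave (lies)
  Then the count is NOT 0.
  If Bob = Knave, count = 0 = 0 → claim would be true, contradicts lie.
  If Bob = Knight, count = 1 ≠ 0 → lie confirmed ✓

Bob is a Knight.

Knight


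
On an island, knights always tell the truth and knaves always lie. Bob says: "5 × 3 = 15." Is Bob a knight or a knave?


Statement: "5 × 3 = 15."
Actual: 5 × 3 = 15
Claimed: 15
Statement is TRUE → Bob tells the truth → Knight

Knight


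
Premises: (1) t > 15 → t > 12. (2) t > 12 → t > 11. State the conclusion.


Hypothetical syllogism: P → Q, Q → R ⊢ P → R
Premise 1: t > 15 → t > 12
Premise 2: t > 12 → t > 11
Chain the implications: the middle term (t > 12) links the two.
Conclusion: If t > 15, then t > 11.

If t > 15, then t > 11.


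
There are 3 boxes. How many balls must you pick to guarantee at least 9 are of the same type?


Pigeonhole: to guarantee k in one of n categories, need (k-1)×n + 1.
k = 9, n = 3
Minimum = (9-1) × 3 + 1 = 8 × 3 + 1

25


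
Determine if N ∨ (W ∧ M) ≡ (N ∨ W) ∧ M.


Expression 1: N ∨ (W ∧ M)
Expression 2: (N ∨ W) ∧ M
Truth table (N W M | Expr1 Expr2):
  T T T |   T     T
  T T F |   T     F   ← differ
  T F T |   T     T
  T F F |   T     F   ← differ
  F T T |   T     T
  F T F |   F     F
  F F T |   F     F
  F F F |   F     F
Counterexample: N=T, W=T, M=F gives Expr1 = T but Expr2 = F, so the expressions are NOT logically equivalent.

No


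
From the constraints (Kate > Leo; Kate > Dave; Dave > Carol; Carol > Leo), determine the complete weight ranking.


Constraints: Kate > Leo; Kate > Dave; Dave > Carol; Carol > Leo
Method: at each step, the next-highest is the one remaining person who never appears on the smaller side of a constraint between remaining people.
  Step 1: remaining {Dave, Kate, Carol, Leo}; on the smaller side: {Dave, Carol, Leo} → Kate is next (Kate > Leo; Kate > Dave).
  Step 2: remaining {Dave, Carol, Leo}; on the smaller side: {Carol, Leo} → Dave is next (Dave > Carol).
  Step 3: remaining {Carol, Leo}; on the smaller side: {Leo} → Carol is next (Carol > Leo).
  Step 4: only Leo remains → lowest.
Final ranking (highest to lowest):

Kate > Dave > Carol > Leo
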